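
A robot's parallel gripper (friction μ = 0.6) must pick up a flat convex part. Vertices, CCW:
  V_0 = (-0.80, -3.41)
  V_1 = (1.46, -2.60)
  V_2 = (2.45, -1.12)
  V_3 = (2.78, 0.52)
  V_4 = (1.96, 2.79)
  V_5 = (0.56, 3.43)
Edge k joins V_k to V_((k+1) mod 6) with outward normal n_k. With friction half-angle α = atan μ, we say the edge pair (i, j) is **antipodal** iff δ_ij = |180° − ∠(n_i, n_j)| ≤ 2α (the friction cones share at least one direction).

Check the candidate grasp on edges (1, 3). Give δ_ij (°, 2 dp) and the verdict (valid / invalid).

α = atan 0.6 = 30.96°;  2α = 61.93°
edge 1: e_1 = (+0.99, +1.48);  n_1 = (+0.8312, -0.5560)
edge 3: e_3 = (-0.82, +2.27);  n_3 = (+0.9405, +0.3397)
∠(n_1, n_3) = 53.64°
δ = |180° − 53.64°| = 126.36°
126.36° > 2α = 61.93°  →  invalid

δ = 126.36°, invalid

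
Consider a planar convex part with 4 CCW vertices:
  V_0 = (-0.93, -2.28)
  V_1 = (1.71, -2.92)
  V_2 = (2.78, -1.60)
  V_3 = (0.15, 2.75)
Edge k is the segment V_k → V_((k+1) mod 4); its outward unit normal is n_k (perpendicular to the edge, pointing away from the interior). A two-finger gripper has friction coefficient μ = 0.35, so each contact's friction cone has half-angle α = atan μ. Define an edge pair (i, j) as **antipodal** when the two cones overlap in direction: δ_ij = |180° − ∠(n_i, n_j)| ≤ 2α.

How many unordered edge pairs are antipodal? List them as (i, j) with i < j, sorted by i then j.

α = atan 0.35 = 19.29°;  2α = 38.58°
n_0 = (-0.2356, -0.9719)
n_1 = (+0.7768, -0.6297)
n_2 = (+0.8558, +0.5174)
n_3 = (-0.9777, +0.2099)
  (0,1): δ = 115.40°  ·
  (0,2): δ = 45.22°  ·
  (0,3): δ = 91.51°  ·
  (1,2): δ = 109.81°  ·
  (1,3): δ = 26.91°  ✓
  (2,3): δ = 43.28°  ·
antipodal pairs: 1

count = 1; pairs: (1,3)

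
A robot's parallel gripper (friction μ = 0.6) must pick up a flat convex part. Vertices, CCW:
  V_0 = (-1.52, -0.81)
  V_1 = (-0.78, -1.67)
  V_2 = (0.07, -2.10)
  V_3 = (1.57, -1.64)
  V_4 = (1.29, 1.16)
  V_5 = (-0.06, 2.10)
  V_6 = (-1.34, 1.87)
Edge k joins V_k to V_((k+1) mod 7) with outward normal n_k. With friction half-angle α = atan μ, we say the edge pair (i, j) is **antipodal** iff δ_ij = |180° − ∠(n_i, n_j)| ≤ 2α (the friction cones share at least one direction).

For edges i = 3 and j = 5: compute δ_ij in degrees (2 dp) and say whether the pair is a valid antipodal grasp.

δ = 85.52°, invalid

α = atan 0.6 = 30.96°;  2α = 61.93°
edge 3: e_3 = (-0.28, +2.80);  n_3 = (+0.9950, +0.0995)
edge 5: e_5 = (-1.28, -0.23);  n_5 = (-0.1769, +0.9842)
∠(n_3, n_5) = 94.48°
δ = |180° − 94.48°| = 85.52°
85.52° > 2α = 61.93°  →  invalid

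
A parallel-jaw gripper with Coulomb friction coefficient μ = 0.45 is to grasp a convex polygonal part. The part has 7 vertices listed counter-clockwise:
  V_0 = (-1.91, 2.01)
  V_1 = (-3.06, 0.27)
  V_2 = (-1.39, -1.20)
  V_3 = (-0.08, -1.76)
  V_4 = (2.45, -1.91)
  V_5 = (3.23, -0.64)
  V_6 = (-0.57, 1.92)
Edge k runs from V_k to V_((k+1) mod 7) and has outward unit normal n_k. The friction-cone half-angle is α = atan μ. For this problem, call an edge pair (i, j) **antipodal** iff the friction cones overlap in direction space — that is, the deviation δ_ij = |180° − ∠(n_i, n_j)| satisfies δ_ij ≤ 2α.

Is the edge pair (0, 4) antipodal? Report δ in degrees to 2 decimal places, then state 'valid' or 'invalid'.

α = atan 0.45 = 24.23°;  2α = 48.46°
edge 0: e_0 = (-1.15, -1.74);  n_0 = (-0.8343, +0.5514)
edge 4: e_4 = (+0.78, +1.27);  n_4 = (+0.8521, -0.5233)
∠(n_0, n_4) = 178.10°
δ = |180° − 178.10°| = 1.90°
1.90° ≤ 2α = 48.46°  →  valid

δ = 1.90°, valid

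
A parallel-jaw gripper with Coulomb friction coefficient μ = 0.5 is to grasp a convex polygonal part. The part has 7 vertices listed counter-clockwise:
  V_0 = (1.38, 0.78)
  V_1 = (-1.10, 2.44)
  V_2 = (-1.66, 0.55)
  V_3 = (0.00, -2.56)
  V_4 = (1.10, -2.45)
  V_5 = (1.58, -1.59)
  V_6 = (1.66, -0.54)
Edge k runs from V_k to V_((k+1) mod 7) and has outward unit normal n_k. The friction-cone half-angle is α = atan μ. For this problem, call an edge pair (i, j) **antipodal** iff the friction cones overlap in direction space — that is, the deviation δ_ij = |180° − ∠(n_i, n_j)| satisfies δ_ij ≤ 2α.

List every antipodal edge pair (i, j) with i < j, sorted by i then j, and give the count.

count = 7; pairs: (0,2), (0,3), (1,4), (1,5), (1,6), (2,5), (2,6)

α = atan 0.5 = 26.57°;  2α = 53.13°
n_0 = (+0.5562, +0.8310)
n_1 = (-0.9588, +0.2841)
n_2 = (-0.8822, -0.4709)
n_3 = (+0.0995, -0.9950)
n_4 = (+0.8732, -0.4874)
n_5 = (+0.9971, -0.0760)
n_6 = (+0.9782, +0.2075)
  (0,1): δ = 72.71°  ·
  (0,2): δ = 28.11°  ✓
  (0,3): δ = 39.51°  ✓
  (0,4): δ = 94.63°  ·
  (0,5): δ = 119.44°  ·
  (0,6): δ = 135.77°  ·
  (1,2): δ = 135.40°  ·
  (1,3): δ = 67.79°  ·
  (1,4): δ = 12.66°  ✓
  (1,5): δ = 12.15°  ✓
  (1,6): δ = 28.48°  ✓
  (2,3): δ = 112.38°  ·
  (2,4): δ = 57.26°  ·
  (2,5): δ = 32.45°  ✓
  (2,6): δ = 16.12°  ✓
  (3,4): δ = 124.88°  ·
  (3,5): δ = 100.07°  ·
  (3,6): δ = 83.73°  ·
  (4,5): δ = 155.19°  ·
  (4,6): δ = 138.86°  ·
  (5,6): δ = 163.67°  ·
antipodal pairs: 7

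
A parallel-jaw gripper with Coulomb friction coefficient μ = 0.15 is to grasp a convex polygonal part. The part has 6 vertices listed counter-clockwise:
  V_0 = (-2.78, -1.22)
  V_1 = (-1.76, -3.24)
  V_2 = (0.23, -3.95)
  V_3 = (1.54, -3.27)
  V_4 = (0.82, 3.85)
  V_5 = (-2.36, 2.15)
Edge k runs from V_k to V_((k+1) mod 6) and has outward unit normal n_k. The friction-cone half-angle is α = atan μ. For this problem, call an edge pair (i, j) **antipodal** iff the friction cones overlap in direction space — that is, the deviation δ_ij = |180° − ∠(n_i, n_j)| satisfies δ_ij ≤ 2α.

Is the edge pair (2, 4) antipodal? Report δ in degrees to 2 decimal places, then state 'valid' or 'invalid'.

δ = 0.70°, valid

α = atan 0.15 = 8.53°;  2α = 17.06°
edge 2: e_2 = (+1.31, +0.68);  n_2 = (+0.4607, -0.8875)
edge 4: e_4 = (-3.18, -1.70);  n_4 = (-0.4715, +0.8819)
∠(n_2, n_4) = 179.30°
δ = |180° − 179.30°| = 0.70°
0.70° ≤ 2α = 17.06°  →  valid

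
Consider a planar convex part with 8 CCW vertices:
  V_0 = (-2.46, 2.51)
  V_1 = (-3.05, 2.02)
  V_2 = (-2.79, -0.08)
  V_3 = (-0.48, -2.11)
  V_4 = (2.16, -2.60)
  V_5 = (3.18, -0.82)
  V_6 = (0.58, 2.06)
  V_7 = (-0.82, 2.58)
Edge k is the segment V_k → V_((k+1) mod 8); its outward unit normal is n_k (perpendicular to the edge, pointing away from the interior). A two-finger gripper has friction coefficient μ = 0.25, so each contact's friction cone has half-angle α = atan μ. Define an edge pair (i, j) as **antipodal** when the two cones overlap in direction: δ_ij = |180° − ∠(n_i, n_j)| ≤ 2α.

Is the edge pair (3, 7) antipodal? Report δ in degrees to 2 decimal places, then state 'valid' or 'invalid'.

α = atan 0.25 = 14.04°;  2α = 28.07°
edge 3: e_3 = (+2.64, -0.49);  n_3 = (-0.1825, -0.9832)
edge 7: e_7 = (-1.64, -0.07);  n_7 = (-0.0426, +0.9991)
∠(n_3, n_7) = 167.04°
δ = |180° − 167.04°| = 12.96°
12.96° ≤ 2α = 28.07°  →  valid

δ = 12.96°, valid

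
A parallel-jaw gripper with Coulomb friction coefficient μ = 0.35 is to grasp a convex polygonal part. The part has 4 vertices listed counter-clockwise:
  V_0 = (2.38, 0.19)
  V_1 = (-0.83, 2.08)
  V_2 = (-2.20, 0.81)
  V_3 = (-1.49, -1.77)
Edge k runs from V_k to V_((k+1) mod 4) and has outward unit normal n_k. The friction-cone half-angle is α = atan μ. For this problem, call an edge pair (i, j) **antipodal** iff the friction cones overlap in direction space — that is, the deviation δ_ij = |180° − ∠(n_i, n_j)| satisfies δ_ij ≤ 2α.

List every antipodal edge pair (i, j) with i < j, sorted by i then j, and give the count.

α = atan 0.35 = 19.29°;  2α = 38.58°
n_0 = (+0.5074, +0.8617)
n_1 = (-0.6798, +0.7334)
n_2 = (-0.9642, -0.2653)
n_3 = (+0.4518, -0.8921)
  (0,1): δ = 106.68°  ·
  (0,2): δ = 44.12°  ·
  (0,3): δ = 57.35°  ·
  (1,2): δ = 117.44°  ·
  (1,3): δ = 15.97°  ✓
  (2,3): δ = 78.53°  ·
antipodal pairs: 1

count = 1; pairs: (1,3)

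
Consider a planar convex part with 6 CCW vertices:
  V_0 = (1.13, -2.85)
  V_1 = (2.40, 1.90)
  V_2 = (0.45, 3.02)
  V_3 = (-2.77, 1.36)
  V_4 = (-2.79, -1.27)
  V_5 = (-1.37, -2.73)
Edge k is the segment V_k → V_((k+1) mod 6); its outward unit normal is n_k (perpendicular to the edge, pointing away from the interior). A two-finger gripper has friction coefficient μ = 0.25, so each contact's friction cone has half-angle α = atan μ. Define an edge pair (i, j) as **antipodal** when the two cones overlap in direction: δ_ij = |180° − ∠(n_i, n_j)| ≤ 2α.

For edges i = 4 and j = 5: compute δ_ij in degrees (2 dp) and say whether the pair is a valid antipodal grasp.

α = atan 0.25 = 14.04°;  2α = 28.07°
edge 4: e_4 = (+1.42, -1.46);  n_4 = (-0.7169, -0.6972)
edge 5: e_5 = (+2.50, -0.12);  n_5 = (-0.0479, -0.9988)
∠(n_4, n_5) = 43.05°
δ = |180° − 43.05°| = 136.95°
136.95° > 2α = 28.07°  →  invalid

δ = 136.95°, invalid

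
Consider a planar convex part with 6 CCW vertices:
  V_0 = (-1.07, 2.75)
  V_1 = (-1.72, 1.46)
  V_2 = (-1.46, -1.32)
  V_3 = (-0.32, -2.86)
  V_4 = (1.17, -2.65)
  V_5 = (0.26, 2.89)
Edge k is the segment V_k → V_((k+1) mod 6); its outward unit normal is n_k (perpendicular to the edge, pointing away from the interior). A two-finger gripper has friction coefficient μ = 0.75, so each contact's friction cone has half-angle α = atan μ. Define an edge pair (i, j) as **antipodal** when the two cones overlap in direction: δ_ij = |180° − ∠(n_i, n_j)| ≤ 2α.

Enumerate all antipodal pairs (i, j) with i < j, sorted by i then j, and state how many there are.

α = atan 0.75 = 36.87°;  2α = 73.74°
n_0 = (-0.8930, +0.4500)
n_1 = (-0.9957, -0.0931)
n_2 = (-0.8037, -0.5950)
n_3 = (+0.1396, -0.9902)
n_4 = (+0.9868, +0.1621)
n_5 = (-0.1047, +0.9945)
  (0,1): δ = 147.91°  ·
  (0,2): δ = 116.75°  ·
  (0,3): δ = 55.24°  ✓
  (0,4): δ = 36.07°  ✓
  (0,5): δ = 122.75°  ·
  (1,2): δ = 148.83°  ·
  (1,3): δ = 87.32°  ·
  (1,4): δ = 3.99°  ✓
  (1,5): δ = 90.67°  ·
  (2,3): δ = 118.49°  ·
  (2,4): δ = 27.18°  ✓
  (2,5): δ = 59.50°  ✓
  (3,4): δ = 88.69°  ·
  (3,5): δ = 2.01°  ✓
  (4,5): δ = 93.32°  ·
antipodal pairs: 6

count = 6; pairs: (0,3), (0,4), (1,4), (2,4), (2,5), (3,5)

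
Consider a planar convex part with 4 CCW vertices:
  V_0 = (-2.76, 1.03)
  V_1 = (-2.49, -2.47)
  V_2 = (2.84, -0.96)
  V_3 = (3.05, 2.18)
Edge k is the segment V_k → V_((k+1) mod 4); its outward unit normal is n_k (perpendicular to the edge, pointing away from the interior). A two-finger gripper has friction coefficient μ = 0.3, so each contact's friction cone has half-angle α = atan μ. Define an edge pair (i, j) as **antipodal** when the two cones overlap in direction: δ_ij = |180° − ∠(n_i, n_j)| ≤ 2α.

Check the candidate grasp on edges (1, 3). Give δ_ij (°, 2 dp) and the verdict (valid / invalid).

α = atan 0.3 = 16.70°;  2α = 33.40°
edge 1: e_1 = (+5.33, +1.51);  n_1 = (+0.2726, -0.9621)
edge 3: e_3 = (-5.81, -1.15);  n_3 = (-0.1942, +0.9810)
∠(n_1, n_3) = 175.38°
δ = |180° − 175.38°| = 4.62°
4.62° ≤ 2α = 33.40°  →  valid

δ = 4.62°, valid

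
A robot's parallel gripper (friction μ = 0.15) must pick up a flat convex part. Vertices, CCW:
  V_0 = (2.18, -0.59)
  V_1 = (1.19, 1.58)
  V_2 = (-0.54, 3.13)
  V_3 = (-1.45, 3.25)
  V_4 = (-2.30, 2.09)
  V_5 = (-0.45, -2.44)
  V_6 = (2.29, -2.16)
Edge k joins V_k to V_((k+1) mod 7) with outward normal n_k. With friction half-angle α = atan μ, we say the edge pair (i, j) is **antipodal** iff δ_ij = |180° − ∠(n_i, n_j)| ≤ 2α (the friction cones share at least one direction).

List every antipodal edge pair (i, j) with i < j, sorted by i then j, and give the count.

count = 2; pairs: (0,4), (2,5)

α = atan 0.15 = 8.53°;  2α = 17.06°
n_0 = (+0.9098, +0.4151)
n_1 = (+0.6673, +0.7448)
n_2 = (+0.1307, +0.9914)
n_3 = (-0.8066, +0.5911)
n_4 = (-0.9258, -0.3781)
n_5 = (+0.1017, -0.9948)
n_6 = (+0.9976, +0.0699)
  (0,1): δ = 156.38°  ·
  (0,2): δ = 122.04°  ·
  (0,3): δ = 60.76°  ·
  (0,4): δ = 2.31°  ✓
  (0,5): δ = 71.31°  ·
  (0,6): δ = 159.48°  ·
  (1,2): δ = 145.65°  ·
  (1,3): δ = 84.37°  ·
  (1,4): δ = 25.93°  ·
  (1,5): δ = 47.69°  ·
  (1,6): δ = 135.87°  ·
  (2,3): δ = 118.72°  ·
  (2,4): δ = 60.27°  ·
  (2,5): δ = 13.35°  ✓
  (2,6): δ = 101.52°  ·
  (3,4): δ = 121.55°  ·
  (3,5): δ = 47.93°  ·
  (3,6): δ = 40.24°  ·
  (4,5): δ = 106.38°  ·
  (4,6): δ = 18.21°  ·
  (5,6): δ = 91.83°  ·
antipodal pairs: 2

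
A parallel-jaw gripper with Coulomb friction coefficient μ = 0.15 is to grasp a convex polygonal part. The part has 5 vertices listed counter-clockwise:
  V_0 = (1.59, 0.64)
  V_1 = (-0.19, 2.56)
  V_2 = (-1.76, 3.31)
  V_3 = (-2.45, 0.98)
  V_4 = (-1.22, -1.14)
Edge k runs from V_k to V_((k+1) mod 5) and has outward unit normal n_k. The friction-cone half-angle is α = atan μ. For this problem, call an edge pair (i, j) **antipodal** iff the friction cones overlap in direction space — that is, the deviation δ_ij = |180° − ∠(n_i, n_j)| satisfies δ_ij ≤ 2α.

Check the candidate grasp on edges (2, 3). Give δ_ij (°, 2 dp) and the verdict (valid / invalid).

δ = 133.38°, invalid

α = atan 0.15 = 8.53°;  2α = 17.06°
edge 2: e_2 = (-0.69, -2.33);  n_2 = (-0.9588, +0.2839)
edge 3: e_3 = (+1.23, -2.12);  n_3 = (-0.8650, -0.5018)
∠(n_2, n_3) = 46.62°
δ = |180° − 46.62°| = 133.38°
133.38° > 2α = 17.06°  →  invalid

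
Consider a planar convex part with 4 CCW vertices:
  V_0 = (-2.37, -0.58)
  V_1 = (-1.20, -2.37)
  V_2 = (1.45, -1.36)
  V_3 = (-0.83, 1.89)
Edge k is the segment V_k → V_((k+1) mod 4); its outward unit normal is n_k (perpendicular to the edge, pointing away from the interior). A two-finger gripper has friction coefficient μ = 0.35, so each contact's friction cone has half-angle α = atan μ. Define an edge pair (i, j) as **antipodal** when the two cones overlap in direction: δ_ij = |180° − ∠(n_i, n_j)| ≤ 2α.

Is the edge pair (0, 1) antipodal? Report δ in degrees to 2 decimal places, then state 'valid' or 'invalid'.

δ = 102.31°, invalid

α = atan 0.35 = 19.29°;  2α = 38.58°
edge 0: e_0 = (+1.17, -1.79);  n_0 = (-0.8371, -0.5471)
edge 1: e_1 = (+2.65, +1.01);  n_1 = (+0.3561, -0.9344)
∠(n_0, n_1) = 77.69°
δ = |180° − 77.69°| = 102.31°
102.31° > 2α = 38.58°  →  invalid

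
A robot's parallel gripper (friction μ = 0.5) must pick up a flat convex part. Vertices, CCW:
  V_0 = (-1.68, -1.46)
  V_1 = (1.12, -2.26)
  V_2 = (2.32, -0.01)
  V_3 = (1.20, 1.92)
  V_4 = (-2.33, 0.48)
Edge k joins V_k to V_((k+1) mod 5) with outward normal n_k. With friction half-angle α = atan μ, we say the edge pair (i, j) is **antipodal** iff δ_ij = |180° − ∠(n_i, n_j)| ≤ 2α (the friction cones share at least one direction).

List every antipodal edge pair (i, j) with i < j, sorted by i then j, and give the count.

count = 5; pairs: (0,2), (0,3), (1,3), (1,4), (2,4)

α = atan 0.5 = 26.57°;  2α = 53.13°
n_0 = (-0.2747, -0.9615)
n_1 = (+0.8824, -0.4706)
n_2 = (+0.8649, +0.5019)
n_3 = (-0.3777, +0.9259)
n_4 = (-0.9482, -0.3177)
  (0,1): δ = 102.13°  ·
  (0,2): δ = 43.93°  ✓
  (0,3): δ = 38.14°  ✓
  (0,4): δ = 124.47°  ·
  (1,2): δ = 121.80°  ·
  (1,3): δ = 39.74°  ✓
  (1,4): δ = 46.60°  ✓
  (2,3): δ = 97.93°  ·
  (2,4): δ = 11.60°  ✓
  (3,4): δ = 93.67°  ·
antipodal pairs: 5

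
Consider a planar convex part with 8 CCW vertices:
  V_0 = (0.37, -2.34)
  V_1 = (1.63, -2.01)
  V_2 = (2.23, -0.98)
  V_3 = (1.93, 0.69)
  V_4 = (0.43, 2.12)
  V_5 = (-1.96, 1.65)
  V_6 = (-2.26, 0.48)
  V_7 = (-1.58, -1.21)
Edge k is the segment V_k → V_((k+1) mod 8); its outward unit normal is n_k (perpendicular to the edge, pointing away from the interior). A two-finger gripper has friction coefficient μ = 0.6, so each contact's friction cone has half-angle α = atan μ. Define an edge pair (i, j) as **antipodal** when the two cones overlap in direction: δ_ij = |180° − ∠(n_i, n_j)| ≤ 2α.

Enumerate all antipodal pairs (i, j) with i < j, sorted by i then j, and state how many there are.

count = 13; pairs: (0,3), (0,4), (0,5), (1,4), (1,5), (1,6), (2,5), (2,6), (2,7), (3,5), (3,6), (3,7), (4,7)

α = atan 0.6 = 30.96°;  2α = 61.93°
n_0 = (+0.2534, -0.9674)
n_1 = (+0.8641, -0.5033)
n_2 = (+0.9842, +0.1768)
n_3 = (+0.6900, +0.7238)
n_4 = (-0.1930, +0.9812)
n_5 = (-0.9687, +0.2484)
n_6 = (-0.9277, -0.3733)
n_7 = (-0.5014, -0.8652)
  (0,1): δ = 134.90°  ·
  (0,2): δ = 94.49°  ·
  (0,3): δ = 58.31°  ✓
  (0,4): δ = 3.55°  ✓
  (0,5): δ = 60.94°  ✓
  (0,6): δ = 97.24°  ·
  (0,7): δ = 135.23°  ·
  (1,2): δ = 139.59°  ·
  (1,3): δ = 103.41°  ·
  (1,4): δ = 48.65°  ✓
  (1,5): δ = 15.84°  ✓
  (1,6): δ = 52.14°  ✓
  (1,7): δ = 90.13°  ·
  (2,3): δ = 143.82°  ·
  (2,4): δ = 89.06°  ·
  (2,5): δ = 24.57°  ✓
  (2,6): δ = 11.73°  ✓
  (2,7): δ = 49.72°  ✓
  (3,4): δ = 125.24°  ·
  (3,5): δ = 60.75°  ✓
  (3,6): δ = 24.45°  ✓
  (3,7): δ = 13.54°  ✓
  (4,5): δ = 115.51°  ·
  (4,6): δ = 79.21°  ·
  (4,7): δ = 41.22°  ✓
  (5,6): δ = 143.70°  ·
  (5,7): δ = 105.71°  ·
  (6,7): δ = 142.01°  ·
antipodal pairs: 13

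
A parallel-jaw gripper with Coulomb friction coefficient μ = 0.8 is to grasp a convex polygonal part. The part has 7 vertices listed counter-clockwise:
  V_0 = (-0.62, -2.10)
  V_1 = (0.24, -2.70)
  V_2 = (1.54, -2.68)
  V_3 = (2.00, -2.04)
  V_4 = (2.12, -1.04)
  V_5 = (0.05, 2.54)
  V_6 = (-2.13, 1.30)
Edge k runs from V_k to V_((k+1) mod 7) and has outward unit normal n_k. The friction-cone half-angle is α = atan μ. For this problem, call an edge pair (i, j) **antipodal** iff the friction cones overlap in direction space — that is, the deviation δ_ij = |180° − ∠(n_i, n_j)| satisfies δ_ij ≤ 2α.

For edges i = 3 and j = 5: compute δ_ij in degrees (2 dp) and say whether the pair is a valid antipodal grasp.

α = atan 0.8 = 38.66°;  2α = 77.32°
edge 3: e_3 = (+0.12, +1.00);  n_3 = (+0.9929, -0.1191)
edge 5: e_5 = (-2.18, -1.24);  n_5 = (-0.4944, +0.8692)
∠(n_3, n_5) = 126.47°
δ = |180° − 126.47°| = 53.53°
53.53° ≤ 2α = 77.32°  →  valid

δ = 53.53°, valid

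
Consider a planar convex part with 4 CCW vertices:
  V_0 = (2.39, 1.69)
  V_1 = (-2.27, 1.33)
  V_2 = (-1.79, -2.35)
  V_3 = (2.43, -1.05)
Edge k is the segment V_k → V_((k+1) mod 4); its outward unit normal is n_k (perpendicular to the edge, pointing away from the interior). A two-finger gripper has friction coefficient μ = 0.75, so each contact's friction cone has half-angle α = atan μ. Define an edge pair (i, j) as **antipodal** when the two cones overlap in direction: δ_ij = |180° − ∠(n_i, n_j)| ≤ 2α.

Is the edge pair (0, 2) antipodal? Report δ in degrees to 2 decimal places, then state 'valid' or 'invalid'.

α = atan 0.75 = 36.87°;  2α = 73.74°
edge 0: e_0 = (-4.66, -0.36);  n_0 = (-0.0770, +0.9970)
edge 2: e_2 = (+4.22, +1.30);  n_2 = (+0.2944, -0.9557)
∠(n_0, n_2) = 167.30°
δ = |180° − 167.30°| = 12.70°
12.70° ≤ 2α = 73.74°  →  valid

δ = 12.70°, valid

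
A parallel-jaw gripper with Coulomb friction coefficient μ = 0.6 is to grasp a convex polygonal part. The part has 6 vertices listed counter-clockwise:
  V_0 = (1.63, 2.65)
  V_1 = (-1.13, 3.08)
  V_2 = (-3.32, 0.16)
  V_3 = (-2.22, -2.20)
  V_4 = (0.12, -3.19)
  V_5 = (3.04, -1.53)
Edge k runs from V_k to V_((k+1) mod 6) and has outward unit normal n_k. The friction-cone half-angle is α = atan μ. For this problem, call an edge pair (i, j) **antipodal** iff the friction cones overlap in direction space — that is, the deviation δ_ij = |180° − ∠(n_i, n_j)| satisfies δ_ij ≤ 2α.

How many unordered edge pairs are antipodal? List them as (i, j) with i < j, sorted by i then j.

α = atan 0.6 = 30.96°;  2α = 61.93°
n_0 = (+0.1539, +0.9881)
n_1 = (-0.8000, +0.6000)
n_2 = (-0.9064, -0.4225)
n_3 = (-0.3896, -0.9210)
n_4 = (+0.4942, -0.8693)
n_5 = (+0.9475, +0.3196)
  (0,1): δ = 118.01°  ·
  (0,2): δ = 56.15°  ✓
  (0,3): δ = 14.08°  ✓
  (0,4): δ = 38.47°  ✓
  (0,5): δ = 117.50°  ·
  (1,2): δ = 118.14°  ·
  (1,3): δ = 76.06°  ·
  (1,4): δ = 23.51°  ✓
  (1,5): δ = 55.51°  ✓
  (2,3): δ = 137.92°  ·
  (2,4): δ = 85.37°  ·
  (2,5): δ = 6.35°  ✓
  (3,4): δ = 127.45°  ·
  (3,5): δ = 48.43°  ✓
  (4,5): δ = 100.98°  ·
antipodal pairs: 7

count = 7; pairs: (0,2), (0,3), (0,4), (1,4), (1,5), (2,5), (3,5)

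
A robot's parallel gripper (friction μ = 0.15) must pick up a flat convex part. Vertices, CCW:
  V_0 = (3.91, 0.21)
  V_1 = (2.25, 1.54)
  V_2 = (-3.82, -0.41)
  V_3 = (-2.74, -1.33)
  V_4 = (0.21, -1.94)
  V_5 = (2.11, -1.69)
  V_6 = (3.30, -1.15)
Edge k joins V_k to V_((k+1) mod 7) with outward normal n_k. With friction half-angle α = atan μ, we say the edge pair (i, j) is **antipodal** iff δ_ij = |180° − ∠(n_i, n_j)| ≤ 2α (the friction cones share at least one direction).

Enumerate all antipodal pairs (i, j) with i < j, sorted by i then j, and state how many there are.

count = 3; pairs: (0,2), (1,4), (1,5)

α = atan 0.15 = 8.53°;  2α = 17.06°
n_0 = (+0.6253, +0.7804)
n_1 = (-0.3059, +0.9521)
n_2 = (-0.6485, -0.7612)
n_3 = (-0.2025, -0.9793)
n_4 = (+0.1305, -0.9915)
n_5 = (+0.4132, -0.9106)
n_6 = (+0.9124, -0.4092)
  (0,1): δ = 123.49°  ·
  (0,2): δ = 1.72°  ✓
  (0,3): δ = 27.02°  ·
  (0,4): δ = 46.20°  ·
  (0,5): δ = 63.11°  ·
  (0,6): δ = 104.54°  ·
  (1,2): δ = 58.24°  ·
  (1,3): δ = 29.49°  ·
  (1,4): δ = 10.31°  ✓
  (1,5): δ = 6.60°  ✓
  (1,6): δ = 48.03°  ·
  (2,3): δ = 151.26°  ·
  (2,4): δ = 132.08°  ·
  (2,5): δ = 115.17°  ·
  (2,6): δ = 73.73°  ·
  (3,4): δ = 160.82°  ·
  (3,5): δ = 143.91°  ·
  (3,6): δ = 102.47°  ·
  (4,5): δ = 163.09°  ·
  (4,6): δ = 121.65°  ·
  (5,6): δ = 138.57°  ·
antipodal pairs: 3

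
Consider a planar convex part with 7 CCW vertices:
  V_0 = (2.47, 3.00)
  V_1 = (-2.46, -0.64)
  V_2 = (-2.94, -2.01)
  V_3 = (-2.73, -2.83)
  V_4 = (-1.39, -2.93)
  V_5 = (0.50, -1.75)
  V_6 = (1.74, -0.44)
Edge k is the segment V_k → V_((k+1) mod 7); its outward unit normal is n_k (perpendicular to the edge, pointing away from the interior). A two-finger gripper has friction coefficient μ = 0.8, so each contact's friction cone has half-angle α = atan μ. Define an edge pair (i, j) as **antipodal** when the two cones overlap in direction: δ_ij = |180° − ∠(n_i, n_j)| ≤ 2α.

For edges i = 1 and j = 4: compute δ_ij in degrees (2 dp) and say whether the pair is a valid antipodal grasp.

α = atan 0.8 = 38.66°;  2α = 77.32°
edge 1: e_1 = (-0.48, -1.37);  n_1 = (-0.9438, +0.3307)
edge 4: e_4 = (+1.89, +1.18);  n_4 = (+0.5296, -0.8483)
∠(n_1, n_4) = 141.29°
δ = |180° − 141.29°| = 38.71°
38.71° ≤ 2α = 77.32°  →  valid

δ = 38.71°, valid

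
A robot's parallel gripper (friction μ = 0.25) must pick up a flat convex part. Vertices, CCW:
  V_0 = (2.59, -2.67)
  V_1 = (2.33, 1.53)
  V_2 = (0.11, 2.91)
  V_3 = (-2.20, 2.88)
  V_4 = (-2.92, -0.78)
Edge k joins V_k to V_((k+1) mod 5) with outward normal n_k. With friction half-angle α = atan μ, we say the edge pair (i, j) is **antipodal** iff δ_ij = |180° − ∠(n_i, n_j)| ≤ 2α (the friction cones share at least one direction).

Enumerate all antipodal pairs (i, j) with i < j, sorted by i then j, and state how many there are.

α = atan 0.25 = 14.04°;  2α = 28.07°
n_0 = (+0.9981, +0.0618)
n_1 = (+0.5279, +0.8493)
n_2 = (-0.0130, +0.9999)
n_3 = (-0.9812, +0.1930)
n_4 = (-0.3245, -0.9459)
  (0,1): δ = 125.41°  ·
  (0,2): δ = 92.80°  ·
  (0,3): δ = 14.67°  ✓
  (0,4): δ = 67.53°  ·
  (1,2): δ = 147.39°  ·
  (1,3): δ = 69.26°  ·
  (1,4): δ = 12.93°  ✓
  (2,3): δ = 101.87°  ·
  (2,4): δ = 19.68°  ✓
  (3,4): δ = 97.80°  ·
antipodal pairs: 3

count = 3; pairs: (0,3), (1,4), (2,4)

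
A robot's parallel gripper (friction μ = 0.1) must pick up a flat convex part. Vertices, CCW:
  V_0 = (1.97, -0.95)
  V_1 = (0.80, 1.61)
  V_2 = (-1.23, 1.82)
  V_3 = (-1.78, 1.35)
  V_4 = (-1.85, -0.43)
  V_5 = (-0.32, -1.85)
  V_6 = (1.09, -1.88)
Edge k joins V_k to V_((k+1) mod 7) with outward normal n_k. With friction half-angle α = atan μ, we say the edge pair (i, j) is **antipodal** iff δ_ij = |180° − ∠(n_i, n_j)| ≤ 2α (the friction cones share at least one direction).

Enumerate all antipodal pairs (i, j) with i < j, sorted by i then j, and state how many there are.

count = 2; pairs: (1,5), (2,6)

α = atan 0.1 = 5.71°;  2α = 11.42°
n_0 = (+0.9095, +0.4157)
n_1 = (+0.1029, +0.9947)
n_2 = (-0.6497, +0.7602)
n_3 = (-0.9992, +0.0393)
n_4 = (-0.6803, -0.7330)
n_5 = (-0.0213, -0.9998)
n_6 = (+0.7264, -0.6873)
  (0,1): δ = 120.47°  ·
  (0,2): δ = 74.05°  ·
  (0,3): δ = 26.81°  ·
  (0,4): δ = 22.57°  ·
  (0,5): δ = 64.22°  ·
  (0,6): δ = 112.02°  ·
  (1,2): δ = 133.58°  ·
  (1,3): δ = 86.35°  ·
  (1,4): δ = 36.96°  ·
  (1,5): δ = 4.69°  ✓
  (1,6): δ = 52.49°  ·
  (2,3): δ = 132.77°  ·
  (2,4): δ = 83.38°  ·
  (2,5): δ = 41.73°  ·
  (2,6): δ = 6.07°  ✓
  (3,4): δ = 130.61°  ·
  (3,5): δ = 88.97°  ·
  (3,6): δ = 41.17°  ·
  (4,5): δ = 138.35°  ·
  (4,6): δ = 90.55°  ·
  (5,6): δ = 132.20°  ·
antipodal pairs: 2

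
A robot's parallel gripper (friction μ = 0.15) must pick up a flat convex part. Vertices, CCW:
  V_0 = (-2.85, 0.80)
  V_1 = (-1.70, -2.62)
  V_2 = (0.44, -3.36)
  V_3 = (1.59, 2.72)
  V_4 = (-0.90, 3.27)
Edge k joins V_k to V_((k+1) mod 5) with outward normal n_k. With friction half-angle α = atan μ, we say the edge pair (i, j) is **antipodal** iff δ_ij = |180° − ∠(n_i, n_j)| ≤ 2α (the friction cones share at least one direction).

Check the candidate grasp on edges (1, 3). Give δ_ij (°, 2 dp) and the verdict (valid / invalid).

α = atan 0.15 = 8.53°;  2α = 17.06°
edge 1: e_1 = (+2.14, -0.74);  n_1 = (-0.3268, -0.9451)
edge 3: e_3 = (-2.49, +0.55);  n_3 = (+0.2157, +0.9765)
∠(n_1, n_3) = 173.38°
δ = |180° − 173.38°| = 6.62°
6.62° ≤ 2α = 17.06°  →  valid

δ = 6.62°, valid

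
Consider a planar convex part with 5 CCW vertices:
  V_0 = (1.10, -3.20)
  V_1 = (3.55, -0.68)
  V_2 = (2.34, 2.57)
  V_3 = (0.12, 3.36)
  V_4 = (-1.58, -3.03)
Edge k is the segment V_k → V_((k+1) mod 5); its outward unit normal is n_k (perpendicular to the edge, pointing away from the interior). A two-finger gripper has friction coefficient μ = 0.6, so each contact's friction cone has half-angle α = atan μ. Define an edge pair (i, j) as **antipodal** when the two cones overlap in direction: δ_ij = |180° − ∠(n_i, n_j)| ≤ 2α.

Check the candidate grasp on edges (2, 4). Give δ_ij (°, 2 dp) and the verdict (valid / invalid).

α = atan 0.6 = 30.96°;  2α = 61.93°
edge 2: e_2 = (-2.22, +0.79);  n_2 = (+0.3353, +0.9421)
edge 4: e_4 = (+2.68, -0.17);  n_4 = (-0.0633, -0.9980)
∠(n_2, n_4) = 164.04°
δ = |180° − 164.04°| = 15.96°
15.96° ≤ 2α = 61.93°  →  valid

δ = 15.96°, valid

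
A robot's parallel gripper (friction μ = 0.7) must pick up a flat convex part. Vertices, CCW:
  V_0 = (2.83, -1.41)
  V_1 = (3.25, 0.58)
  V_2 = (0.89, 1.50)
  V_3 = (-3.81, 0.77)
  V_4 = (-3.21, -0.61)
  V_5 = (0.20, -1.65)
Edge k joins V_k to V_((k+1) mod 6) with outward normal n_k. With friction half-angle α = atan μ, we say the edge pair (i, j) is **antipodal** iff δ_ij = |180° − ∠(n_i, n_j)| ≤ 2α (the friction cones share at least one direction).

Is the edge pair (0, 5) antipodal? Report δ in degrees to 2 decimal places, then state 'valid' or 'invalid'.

δ = 107.13°, invalid

α = atan 0.7 = 34.99°;  2α = 69.98°
edge 0: e_0 = (+0.42, +1.99);  n_0 = (+0.9784, -0.2065)
edge 5: e_5 = (+2.63, +0.24);  n_5 = (+0.0909, -0.9959)
∠(n_0, n_5) = 72.87°
δ = |180° − 72.87°| = 107.13°
107.13° > 2α = 69.98°  →  invalid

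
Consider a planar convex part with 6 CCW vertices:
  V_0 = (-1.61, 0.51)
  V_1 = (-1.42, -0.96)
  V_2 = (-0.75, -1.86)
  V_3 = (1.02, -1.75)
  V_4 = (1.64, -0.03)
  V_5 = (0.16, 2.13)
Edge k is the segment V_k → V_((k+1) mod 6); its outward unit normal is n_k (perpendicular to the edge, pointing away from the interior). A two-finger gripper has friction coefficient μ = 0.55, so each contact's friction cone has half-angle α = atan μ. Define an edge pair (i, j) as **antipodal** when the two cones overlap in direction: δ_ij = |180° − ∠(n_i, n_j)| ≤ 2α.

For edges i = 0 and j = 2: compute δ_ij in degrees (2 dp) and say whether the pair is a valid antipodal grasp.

δ = 93.81°, invalid

α = atan 0.55 = 28.81°;  2α = 57.62°
edge 0: e_0 = (+0.19, -1.47);  n_0 = (-0.9918, -0.1282)
edge 2: e_2 = (+1.77, +0.11);  n_2 = (+0.0620, -0.9981)
∠(n_0, n_2) = 86.19°
δ = |180° − 86.19°| = 93.81°
93.81° > 2α = 57.62°  →  invalid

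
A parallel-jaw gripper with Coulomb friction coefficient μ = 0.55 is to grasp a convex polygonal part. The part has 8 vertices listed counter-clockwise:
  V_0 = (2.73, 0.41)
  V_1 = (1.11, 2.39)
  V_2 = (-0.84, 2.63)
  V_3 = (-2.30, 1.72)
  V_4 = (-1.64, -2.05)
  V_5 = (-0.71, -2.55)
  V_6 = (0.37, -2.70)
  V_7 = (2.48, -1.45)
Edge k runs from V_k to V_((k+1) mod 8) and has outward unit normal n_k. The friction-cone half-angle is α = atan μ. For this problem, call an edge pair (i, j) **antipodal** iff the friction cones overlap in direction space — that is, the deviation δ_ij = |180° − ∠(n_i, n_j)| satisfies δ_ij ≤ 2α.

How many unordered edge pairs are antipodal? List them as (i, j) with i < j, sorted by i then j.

α = atan 0.55 = 28.81°;  2α = 57.62°
n_0 = (+0.7740, +0.6332)
n_1 = (+0.1222, +0.9925)
n_2 = (-0.5290, +0.8487)
n_3 = (-0.9850, -0.1724)
n_4 = (-0.4735, -0.8808)
n_5 = (-0.1376, -0.9905)
n_6 = (+0.5097, -0.8604)
n_7 = (+0.9911, -0.1332)
  (0,1): δ = 136.31°  ·
  (0,2): δ = 97.35°  ·
  (0,3): δ = 29.36°  ✓
  (0,4): δ = 22.45°  ✓
  (0,5): δ = 42.80°  ✓
  (0,6): δ = 81.35°  ·
  (0,7): δ = 133.06°  ·
  (1,2): δ = 141.05°  ·
  (1,3): δ = 73.05°  ·
  (1,4): δ = 21.25°  ✓
  (1,5): δ = 0.89°  ✓
  (1,6): δ = 37.66°  ✓
  (1,7): δ = 89.36°  ·
  (2,3): δ = 112.00°  ·
  (2,4): δ = 60.20°  ·
  (2,5): δ = 39.84°  ✓
  (2,6): δ = 1.29°  ✓
  (2,7): δ = 50.41°  ✓
  (3,4): δ = 128.19°  ·
  (3,5): δ = 107.84°  ·
  (3,6): δ = 69.29°  ·
  (3,7): δ = 17.59°  ✓
  (4,5): δ = 159.64°  ·
  (4,6): δ = 121.09°  ·
  (4,7): δ = 69.39°  ·
  (5,6): δ = 141.45°  ·
  (5,7): δ = 89.75°  ·
  (6,7): δ = 128.30°  ·
antipodal pairs: 10

count = 10; pairs: (0,3), (0,4), (0,5), (1,4), (1,5), (1,6), (2,5), (2,6), (2,7), (3,7)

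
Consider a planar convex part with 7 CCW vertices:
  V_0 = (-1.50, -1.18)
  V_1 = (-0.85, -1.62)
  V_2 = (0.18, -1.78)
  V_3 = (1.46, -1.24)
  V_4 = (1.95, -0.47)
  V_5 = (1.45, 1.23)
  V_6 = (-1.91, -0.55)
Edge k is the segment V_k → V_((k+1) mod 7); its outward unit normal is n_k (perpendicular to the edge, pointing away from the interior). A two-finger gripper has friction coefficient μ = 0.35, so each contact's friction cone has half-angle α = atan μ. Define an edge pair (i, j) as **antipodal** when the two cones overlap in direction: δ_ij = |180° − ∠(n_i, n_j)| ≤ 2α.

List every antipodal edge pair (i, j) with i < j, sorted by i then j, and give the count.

count = 4; pairs: (1,5), (2,5), (3,5), (4,6)

α = atan 0.35 = 19.29°;  2α = 38.58°
n_0 = (-0.5606, -0.8281)
n_1 = (-0.1535, -0.9881)
n_2 = (+0.3887, -0.9214)
n_3 = (+0.8437, -0.5369)
n_4 = (+0.9594, +0.2822)
n_5 = (-0.4681, +0.8837)
n_6 = (-0.8381, -0.5455)
  (0,1): δ = 154.73°  ·
  (0,2): δ = 123.03°  ·
  (0,3): δ = 88.38°  ·
  (0,4): δ = 39.52°  ·
  (0,5): δ = 62.01°  ·
  (0,6): δ = 157.15°  ·
  (1,2): δ = 148.30°  ·
  (1,3): δ = 113.64°  ·
  (1,4): δ = 64.78°  ·
  (1,5): δ = 36.74°  ✓
  (1,6): δ = 131.89°  ·
  (2,3): δ = 145.34°  ·
  (2,4): δ = 96.48°  ·
  (2,5): δ = 5.04°  ✓
  (2,6): δ = 100.18°  ·
  (3,4): δ = 131.14°  ·
  (3,5): δ = 29.62°  ✓
  (3,6): δ = 65.53°  ·
  (4,5): δ = 78.48°  ·
  (4,6): δ = 16.67°  ✓
  (5,6): δ = 84.86°  ·
antipodal pairs: 4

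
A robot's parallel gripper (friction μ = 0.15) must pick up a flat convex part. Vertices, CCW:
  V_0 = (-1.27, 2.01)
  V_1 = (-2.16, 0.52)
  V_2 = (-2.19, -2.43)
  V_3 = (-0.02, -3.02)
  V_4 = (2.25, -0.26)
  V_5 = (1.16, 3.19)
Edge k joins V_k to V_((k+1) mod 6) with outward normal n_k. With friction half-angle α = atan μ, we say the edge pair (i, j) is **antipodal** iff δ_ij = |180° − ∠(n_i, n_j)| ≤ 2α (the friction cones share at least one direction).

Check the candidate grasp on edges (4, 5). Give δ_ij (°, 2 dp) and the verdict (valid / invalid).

δ = 81.63°, invalid

α = atan 0.15 = 8.53°;  2α = 17.06°
edge 4: e_4 = (-1.09, +3.45);  n_4 = (+0.9535, +0.3013)
edge 5: e_5 = (-2.43, -1.18);  n_5 = (-0.4368, +0.8995)
∠(n_4, n_5) = 98.37°
δ = |180° − 98.37°| = 81.63°
81.63° > 2α = 17.06°  →  invalid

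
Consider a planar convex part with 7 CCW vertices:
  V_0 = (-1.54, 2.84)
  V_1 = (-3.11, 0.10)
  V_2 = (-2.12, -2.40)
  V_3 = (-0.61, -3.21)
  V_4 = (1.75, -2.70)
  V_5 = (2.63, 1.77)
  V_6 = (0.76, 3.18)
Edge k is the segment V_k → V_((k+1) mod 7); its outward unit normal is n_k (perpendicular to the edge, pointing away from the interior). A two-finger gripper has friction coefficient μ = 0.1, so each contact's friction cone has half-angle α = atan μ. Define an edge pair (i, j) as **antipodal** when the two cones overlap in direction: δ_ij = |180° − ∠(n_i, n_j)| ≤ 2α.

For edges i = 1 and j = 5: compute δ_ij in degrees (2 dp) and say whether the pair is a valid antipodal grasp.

δ = 31.38°, invalid

α = atan 0.1 = 5.71°;  2α = 11.42°
edge 1: e_1 = (+0.99, -2.50);  n_1 = (-0.9298, -0.3682)
edge 5: e_5 = (-1.87, +1.41);  n_5 = (+0.6020, +0.7985)
∠(n_1, n_5) = 148.62°
δ = |180° − 148.62°| = 31.38°
31.38° > 2α = 11.42°  →  invalid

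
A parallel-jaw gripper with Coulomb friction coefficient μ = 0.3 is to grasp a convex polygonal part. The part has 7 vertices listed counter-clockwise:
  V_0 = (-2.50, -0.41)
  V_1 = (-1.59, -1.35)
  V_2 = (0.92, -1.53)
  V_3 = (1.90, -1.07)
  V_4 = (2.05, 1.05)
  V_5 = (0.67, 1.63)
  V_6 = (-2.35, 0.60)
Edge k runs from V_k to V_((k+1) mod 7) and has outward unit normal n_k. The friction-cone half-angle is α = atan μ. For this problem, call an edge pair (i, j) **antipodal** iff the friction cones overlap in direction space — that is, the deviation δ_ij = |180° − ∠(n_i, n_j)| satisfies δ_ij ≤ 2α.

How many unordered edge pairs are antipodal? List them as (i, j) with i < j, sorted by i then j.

α = atan 0.3 = 16.70°;  2α = 33.40°
n_0 = (-0.7185, -0.6955)
n_1 = (-0.0715, -0.9974)
n_2 = (+0.4249, -0.9052)
n_3 = (+0.9975, -0.0706)
n_4 = (+0.3875, +0.9219)
n_5 = (-0.3228, +0.9465)
n_6 = (-0.9892, +0.1469)
  (0,1): δ = 138.17°  ·
  (0,2): δ = 108.93°  ·
  (0,3): δ = 48.12°  ·
  (0,4): δ = 23.13°  ✓
  (0,5): δ = 64.76°  ·
  (0,6): δ = 127.48°  ·
  (1,2): δ = 150.75°  ·
  (1,3): δ = 89.95°  ·
  (1,4): δ = 18.69°  ✓
  (1,5): δ = 22.93°  ✓
  (1,6): δ = 85.65°  ·
  (2,3): δ = 119.19°  ·
  (2,4): δ = 47.94°  ·
  (2,5): δ = 6.31°  ✓
  (2,6): δ = 56.41°  ·
  (3,4): δ = 108.75°  ·
  (3,5): δ = 67.12°  ·
  (3,6): δ = 4.40°  ✓
  (4,5): δ = 138.37°  ·
  (4,6): δ = 75.65°  ·
  (5,6): δ = 117.28°  ·
antipodal pairs: 5

count = 5; pairs: (0,4), (1,4), (1,5), (2,5), (3,6)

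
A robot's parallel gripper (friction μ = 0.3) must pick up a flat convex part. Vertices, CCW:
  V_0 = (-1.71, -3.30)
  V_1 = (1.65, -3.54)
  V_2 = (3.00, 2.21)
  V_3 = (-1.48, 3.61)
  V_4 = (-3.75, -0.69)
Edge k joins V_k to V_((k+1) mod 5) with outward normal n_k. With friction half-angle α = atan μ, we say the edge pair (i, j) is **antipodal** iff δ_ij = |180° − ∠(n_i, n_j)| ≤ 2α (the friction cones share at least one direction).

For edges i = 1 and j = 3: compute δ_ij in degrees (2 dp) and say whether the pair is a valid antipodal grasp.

δ = 14.62°, valid

α = atan 0.3 = 16.70°;  2α = 33.40°
edge 1: e_1 = (+1.35, +5.75);  n_1 = (+0.9735, -0.2286)
edge 3: e_3 = (-2.27, -4.30);  n_3 = (-0.8843, +0.4668)
∠(n_1, n_3) = 165.38°
δ = |180° − 165.38°| = 14.62°
14.62° ≤ 2α = 33.40°  →  valid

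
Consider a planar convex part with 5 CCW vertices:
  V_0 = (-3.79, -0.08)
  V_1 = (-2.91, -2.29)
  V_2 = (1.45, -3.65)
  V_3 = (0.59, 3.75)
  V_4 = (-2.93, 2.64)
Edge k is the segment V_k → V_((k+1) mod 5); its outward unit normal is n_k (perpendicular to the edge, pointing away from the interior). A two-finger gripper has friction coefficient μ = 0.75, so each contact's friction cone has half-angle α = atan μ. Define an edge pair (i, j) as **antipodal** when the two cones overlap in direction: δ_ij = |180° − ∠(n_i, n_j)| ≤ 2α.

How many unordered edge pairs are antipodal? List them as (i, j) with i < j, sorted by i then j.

count = 4; pairs: (0,2), (1,2), (1,3), (2,4)

α = atan 0.75 = 36.87°;  2α = 73.74°
n_0 = (-0.9291, -0.3699)
n_1 = (-0.2978, -0.9546)
n_2 = (+0.9933, +0.1154)
n_3 = (-0.3007, +0.9537)
n_4 = (-0.9535, +0.3015)
  (0,1): δ = 129.04°  ·
  (0,2): δ = 15.08°  ✓
  (0,3): δ = 85.79°  ·
  (0,4): δ = 140.74°  ·
  (1,2): δ = 66.05°  ✓
  (1,3): δ = 34.83°  ✓
  (1,4): δ = 89.78°  ·
  (2,3): δ = 79.13°  ·
  (2,4): δ = 24.17°  ✓
  (3,4): δ = 125.05°  ·
antipodal pairs: 4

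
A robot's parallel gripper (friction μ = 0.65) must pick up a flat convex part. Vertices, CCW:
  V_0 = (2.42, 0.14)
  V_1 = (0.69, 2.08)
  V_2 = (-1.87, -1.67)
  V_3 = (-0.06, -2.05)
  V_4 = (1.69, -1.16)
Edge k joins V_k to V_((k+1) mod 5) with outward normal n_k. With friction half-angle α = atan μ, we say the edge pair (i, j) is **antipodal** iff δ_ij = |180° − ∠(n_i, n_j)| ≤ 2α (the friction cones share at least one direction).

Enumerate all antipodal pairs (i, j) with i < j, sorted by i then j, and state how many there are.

α = atan 0.65 = 33.02°;  2α = 66.05°
n_0 = (+0.7463, +0.6656)
n_1 = (-0.8259, +0.5638)
n_2 = (-0.2055, -0.9787)
n_3 = (+0.4533, -0.8914)
n_4 = (+0.8719, -0.4896)
  (0,1): δ = 76.05°  ·
  (0,2): δ = 36.42°  ✓
  (0,3): δ = 75.23°  ·
  (0,4): δ = 108.96°  ·
  (1,2): δ = 67.54°  ·
  (1,3): δ = 28.72°  ✓
  (1,4): δ = 5.00°  ✓
  (2,3): δ = 141.19°  ·
  (2,4): δ = 107.46°  ·
  (3,4): δ = 146.27°  ·
antipodal pairs: 3

count = 3; pairs: (0,2), (1,3), (1,4)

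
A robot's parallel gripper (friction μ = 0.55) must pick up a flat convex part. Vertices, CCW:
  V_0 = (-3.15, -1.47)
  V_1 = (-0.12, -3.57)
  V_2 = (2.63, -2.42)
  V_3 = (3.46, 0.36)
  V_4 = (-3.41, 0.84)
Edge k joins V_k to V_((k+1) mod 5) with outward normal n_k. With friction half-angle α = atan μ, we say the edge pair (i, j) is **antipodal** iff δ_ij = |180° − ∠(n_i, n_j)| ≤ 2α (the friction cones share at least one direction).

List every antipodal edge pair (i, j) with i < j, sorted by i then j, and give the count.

count = 3; pairs: (0,3), (1,3), (2,4)

α = atan 0.55 = 28.81°;  2α = 57.62°
n_0 = (-0.5696, -0.8219)
n_1 = (+0.3858, -0.9226)
n_2 = (+0.9582, -0.2861)
n_3 = (+0.0697, +0.9976)
n_4 = (-0.9937, -0.1118)
  (0,1): δ = 122.58°  ·
  (0,2): δ = 71.90°  ·
  (0,3): δ = 30.73°  ✓
  (0,4): δ = 131.15°  ·
  (1,2): δ = 129.32°  ·
  (1,3): δ = 26.69°  ✓
  (1,4): δ = 73.73°  ·
  (2,3): δ = 77.37°  ·
  (2,4): δ = 23.05°  ✓
  (3,4): δ = 79.58°  ·
antipodal pairs: 3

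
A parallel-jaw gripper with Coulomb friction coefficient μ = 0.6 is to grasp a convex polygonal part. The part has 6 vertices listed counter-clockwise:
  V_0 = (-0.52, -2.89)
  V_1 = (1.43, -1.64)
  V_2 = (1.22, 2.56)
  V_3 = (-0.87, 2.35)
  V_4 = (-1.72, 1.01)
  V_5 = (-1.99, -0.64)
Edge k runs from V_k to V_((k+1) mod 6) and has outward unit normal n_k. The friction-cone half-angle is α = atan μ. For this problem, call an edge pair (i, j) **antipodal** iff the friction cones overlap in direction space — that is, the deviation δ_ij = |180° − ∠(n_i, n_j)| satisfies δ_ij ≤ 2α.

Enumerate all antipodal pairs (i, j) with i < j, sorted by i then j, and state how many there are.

count = 6; pairs: (0,2), (0,3), (0,4), (1,3), (1,4), (1,5)

α = atan 0.6 = 30.96°;  2α = 61.93°
n_0 = (+0.5397, -0.8419)
n_1 = (+0.9988, +0.0499)
n_2 = (-0.1000, +0.9950)
n_3 = (-0.8444, +0.5357)
n_4 = (-0.9869, +0.1615)
n_5 = (-0.8372, -0.5469)
  (0,1): δ = 119.80°  ·
  (0,2): δ = 26.92°  ✓
  (0,3): δ = 24.95°  ✓
  (0,4): δ = 48.05°  ✓
  (0,5): δ = 90.50°  ·
  (1,2): δ = 87.12°  ·
  (1,3): δ = 35.25°  ✓
  (1,4): δ = 12.16°  ✓
  (1,5): δ = 30.30°  ✓
  (2,3): δ = 128.13°  ·
  (2,4): δ = 105.03°  ·
  (2,5): δ = 62.58°  ·
  (3,4): δ = 156.91°  ·
  (3,5): δ = 114.45°  ·
  (4,5): δ = 137.55°  ·
antipodal pairs: 6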